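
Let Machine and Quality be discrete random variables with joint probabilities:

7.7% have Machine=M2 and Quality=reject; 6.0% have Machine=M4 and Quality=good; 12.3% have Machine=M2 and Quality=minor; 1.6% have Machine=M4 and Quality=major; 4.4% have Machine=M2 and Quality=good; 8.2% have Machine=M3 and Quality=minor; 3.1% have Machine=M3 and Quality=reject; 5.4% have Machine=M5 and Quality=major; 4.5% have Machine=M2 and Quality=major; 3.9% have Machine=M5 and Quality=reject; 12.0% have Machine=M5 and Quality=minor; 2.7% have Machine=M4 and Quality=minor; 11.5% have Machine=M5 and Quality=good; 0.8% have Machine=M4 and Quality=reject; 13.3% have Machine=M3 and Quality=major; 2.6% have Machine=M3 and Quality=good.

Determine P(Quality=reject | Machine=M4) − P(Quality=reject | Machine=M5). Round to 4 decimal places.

P(Machine=M4) = 0.060 + 0.027 + 0.016 + 0.008 = 0.111; P(Quality=reject | Machine=M4) = 0.008/0.111 = 0.07207.
P(Machine=M5) = 0.115 + 0.120 + 0.054 + 0.039 = 0.328; P(Quality=reject | Machine=M5) = 0.039/0.328 = 0.11890.
Difference = -0.0468.

-0.0468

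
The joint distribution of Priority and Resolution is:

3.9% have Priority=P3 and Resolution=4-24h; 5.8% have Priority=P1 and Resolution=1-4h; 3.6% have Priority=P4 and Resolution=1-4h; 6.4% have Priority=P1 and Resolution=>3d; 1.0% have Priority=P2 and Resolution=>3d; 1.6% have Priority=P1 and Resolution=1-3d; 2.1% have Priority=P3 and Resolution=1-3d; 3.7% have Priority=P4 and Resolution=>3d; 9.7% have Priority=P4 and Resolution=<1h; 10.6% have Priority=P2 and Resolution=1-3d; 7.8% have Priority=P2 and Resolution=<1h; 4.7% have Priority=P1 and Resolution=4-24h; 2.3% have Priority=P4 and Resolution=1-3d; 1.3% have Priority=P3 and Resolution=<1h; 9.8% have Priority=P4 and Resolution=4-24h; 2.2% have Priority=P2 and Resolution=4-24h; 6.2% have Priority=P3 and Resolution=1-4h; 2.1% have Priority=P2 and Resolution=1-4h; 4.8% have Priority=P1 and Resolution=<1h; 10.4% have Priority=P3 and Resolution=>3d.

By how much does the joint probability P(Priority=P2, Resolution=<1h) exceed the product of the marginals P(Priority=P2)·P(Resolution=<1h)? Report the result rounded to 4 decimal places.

P(Priority=P2) = 0.078 + 0.021 + 0.022 + 0.106 + 0.010 = 0.237.
P(Resolution=<1h) = 0.048 + 0.078 + 0.013 + 0.097 = 0.236.
P(Priority=P2, Resolution=<1h) − P(Priority=P2)P(Resolution=<1h) = 0.078 − 0.237×0.236 = 0.0221.

0.0221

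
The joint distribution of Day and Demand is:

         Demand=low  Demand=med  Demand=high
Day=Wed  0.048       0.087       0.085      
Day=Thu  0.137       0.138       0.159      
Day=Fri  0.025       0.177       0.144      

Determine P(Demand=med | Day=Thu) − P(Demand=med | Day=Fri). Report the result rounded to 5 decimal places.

P(Day=Thu) = 0.137 + 0.138 + 0.159 = 0.434; P(Demand=med | Day=Thu) = 0.138/0.434 = 0.317972.
P(Day=Fri) = 0.025 + 0.177 + 0.144 = 0.346; P(Demand=med | Day=Fri) = 0.177/0.346 = 0.511561.
Difference = -0.19359.

-0.19359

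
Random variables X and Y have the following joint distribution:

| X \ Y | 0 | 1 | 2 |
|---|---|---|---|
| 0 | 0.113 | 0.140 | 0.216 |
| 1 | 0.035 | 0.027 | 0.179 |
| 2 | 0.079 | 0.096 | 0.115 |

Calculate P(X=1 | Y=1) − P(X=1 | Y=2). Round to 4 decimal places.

P(Y=1) = 0.140 + 0.027 + 0.096 = 0.263; P(X=1 | Y=1) = 0.027/0.263 = 0.10266.
P(Y=2) = 0.216 + 0.179 + 0.115 = 0.510; P(X=1 | Y=2) = 0.179/0.510 = 0.35098.
Difference = -0.2483.

-0.2483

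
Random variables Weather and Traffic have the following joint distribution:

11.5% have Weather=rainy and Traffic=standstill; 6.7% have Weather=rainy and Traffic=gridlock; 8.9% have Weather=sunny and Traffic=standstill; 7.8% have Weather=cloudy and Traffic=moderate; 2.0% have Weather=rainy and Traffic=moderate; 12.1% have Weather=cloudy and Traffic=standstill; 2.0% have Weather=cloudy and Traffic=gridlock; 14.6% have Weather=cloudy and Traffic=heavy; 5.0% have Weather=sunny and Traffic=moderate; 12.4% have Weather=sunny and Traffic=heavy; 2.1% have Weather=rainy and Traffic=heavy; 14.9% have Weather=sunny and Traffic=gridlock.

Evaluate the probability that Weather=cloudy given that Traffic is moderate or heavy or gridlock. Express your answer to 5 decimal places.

0.36148

P(Traffic=moderate) = 0.050 + 0.078 + 0.020 = 0.148.
P(Traffic=heavy) = 0.124 + 0.146 + 0.021 = 0.291.
P(Traffic=gridlock) = 0.149 + 0.020 + 0.067 = 0.236.
P(Traffic ∈ {moderate, heavy, gridlock}) = 0.148 + 0.291 + 0.236 = 0.675; P(Weather=cloudy, Traffic ∈ {moderate, heavy, gridlock}) = 0.078 + 0.146 + 0.020 = 0.244.
P(Weather=cloudy | Traffic ∈ {moderate, heavy, gridlock}) = 0.244/0.675 = 0.36148.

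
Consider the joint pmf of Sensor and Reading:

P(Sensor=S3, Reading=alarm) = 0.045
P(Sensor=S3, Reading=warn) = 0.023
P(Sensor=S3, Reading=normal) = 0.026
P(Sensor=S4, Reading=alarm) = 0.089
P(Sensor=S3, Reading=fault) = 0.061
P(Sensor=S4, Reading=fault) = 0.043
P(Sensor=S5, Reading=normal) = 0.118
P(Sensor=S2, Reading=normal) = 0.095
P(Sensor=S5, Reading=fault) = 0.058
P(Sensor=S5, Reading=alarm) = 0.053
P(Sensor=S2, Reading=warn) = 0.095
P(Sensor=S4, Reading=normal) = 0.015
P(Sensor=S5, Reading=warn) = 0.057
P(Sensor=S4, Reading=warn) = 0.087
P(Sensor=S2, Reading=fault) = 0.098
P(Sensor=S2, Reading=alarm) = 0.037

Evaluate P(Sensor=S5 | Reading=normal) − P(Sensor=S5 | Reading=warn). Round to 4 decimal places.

P(Reading=normal) = 0.095 + 0.026 + 0.015 + 0.118 = 0.254; P(Sensor=S5 | Reading=normal) = 0.118/0.254 = 0.46457.
P(Reading=warn) = 0.095 + 0.023 + 0.087 + 0.057 = 0.262; P(Sensor=S5 | Reading=warn) = 0.057/0.262 = 0.21756.
Difference = 0.2470.

0.2470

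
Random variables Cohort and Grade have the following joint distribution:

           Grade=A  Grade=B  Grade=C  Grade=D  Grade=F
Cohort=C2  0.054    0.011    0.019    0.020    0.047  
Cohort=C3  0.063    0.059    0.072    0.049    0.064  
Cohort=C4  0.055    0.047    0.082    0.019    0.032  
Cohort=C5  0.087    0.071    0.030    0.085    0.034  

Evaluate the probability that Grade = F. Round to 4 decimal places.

0.1770

P(Grade=F) = 0.047 + 0.064 + 0.032 + 0.034 = 0.177.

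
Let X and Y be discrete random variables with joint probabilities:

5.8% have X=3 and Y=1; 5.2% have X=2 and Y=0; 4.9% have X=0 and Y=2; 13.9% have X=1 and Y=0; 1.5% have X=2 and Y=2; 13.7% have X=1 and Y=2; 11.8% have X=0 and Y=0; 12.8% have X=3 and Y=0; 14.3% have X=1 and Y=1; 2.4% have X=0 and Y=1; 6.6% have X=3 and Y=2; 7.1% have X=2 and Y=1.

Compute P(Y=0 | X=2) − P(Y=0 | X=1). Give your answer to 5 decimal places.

P(X=2) = 0.052 + 0.071 + 0.015 = 0.138; P(Y=0 | X=2) = 0.052/0.138 = 0.376812.
P(X=1) = 0.139 + 0.143 + 0.137 = 0.419; P(Y=0 | X=1) = 0.139/0.419 = 0.331742.
Difference = 0.04507.

0.04507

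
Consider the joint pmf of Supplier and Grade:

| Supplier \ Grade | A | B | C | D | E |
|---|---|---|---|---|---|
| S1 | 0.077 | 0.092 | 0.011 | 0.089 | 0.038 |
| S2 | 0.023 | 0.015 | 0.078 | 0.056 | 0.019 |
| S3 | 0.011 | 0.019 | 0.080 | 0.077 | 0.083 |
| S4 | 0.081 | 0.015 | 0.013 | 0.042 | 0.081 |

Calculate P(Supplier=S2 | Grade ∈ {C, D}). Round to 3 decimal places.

0.300

P(Grade=C) = 0.011 + 0.078 + 0.080 + 0.013 = 0.182.
P(Grade=D) = 0.089 + 0.056 + 0.077 + 0.042 = 0.264.
P(Grade ∈ {C, D}) = 0.182 + 0.264 = 0.446; P(Supplier=S2, Grade ∈ {C, D}) = 0.078 + 0.056 = 0.134.
P(Supplier=S2 | Grade ∈ {C, D}) = 0.134/0.446 = 0.300.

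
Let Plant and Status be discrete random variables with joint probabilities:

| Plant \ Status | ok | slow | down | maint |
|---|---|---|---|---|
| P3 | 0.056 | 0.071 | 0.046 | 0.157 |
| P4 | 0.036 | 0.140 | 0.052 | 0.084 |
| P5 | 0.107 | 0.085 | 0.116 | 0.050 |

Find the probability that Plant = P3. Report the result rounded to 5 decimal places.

P(Plant=P3) = 0.056 + 0.071 + 0.046 + 0.157 = 0.330.

0.33000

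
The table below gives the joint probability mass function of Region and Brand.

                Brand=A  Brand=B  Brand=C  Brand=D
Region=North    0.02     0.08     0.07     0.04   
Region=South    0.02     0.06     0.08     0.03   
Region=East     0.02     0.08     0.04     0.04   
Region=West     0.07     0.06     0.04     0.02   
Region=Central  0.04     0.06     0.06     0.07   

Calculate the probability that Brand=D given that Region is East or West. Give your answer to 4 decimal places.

P(Region=East) = 0.02 + 0.08 + 0.04 + 0.04 = 0.18.
P(Region=West) = 0.07 + 0.06 + 0.04 + 0.02 = 0.19.
P(Region ∈ {East, West}) = 0.18 + 0.19 = 0.37; P(Brand=D, Region ∈ {East, West}) = 0.04 + 0.02 = 0.06.
P(Brand=D | Region ∈ {East, West}) = 0.06/0.37 = 0.1622.

0.1622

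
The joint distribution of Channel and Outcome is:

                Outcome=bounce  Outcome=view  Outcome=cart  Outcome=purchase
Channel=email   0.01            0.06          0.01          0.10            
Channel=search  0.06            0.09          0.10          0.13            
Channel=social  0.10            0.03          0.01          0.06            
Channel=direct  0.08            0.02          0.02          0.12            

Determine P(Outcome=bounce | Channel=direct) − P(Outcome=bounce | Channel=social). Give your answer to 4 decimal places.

P(Channel=direct) = 0.08 + 0.02 + 0.02 + 0.12 = 0.24; P(Outcome=bounce | Channel=direct) = 0.08/0.24 = 0.33333.
P(Channel=social) = 0.10 + 0.03 + 0.01 + 0.06 = 0.20; P(Outcome=bounce | Channel=social) = 0.10/0.20 = 0.50000.
Difference = -0.1667.

-0.1667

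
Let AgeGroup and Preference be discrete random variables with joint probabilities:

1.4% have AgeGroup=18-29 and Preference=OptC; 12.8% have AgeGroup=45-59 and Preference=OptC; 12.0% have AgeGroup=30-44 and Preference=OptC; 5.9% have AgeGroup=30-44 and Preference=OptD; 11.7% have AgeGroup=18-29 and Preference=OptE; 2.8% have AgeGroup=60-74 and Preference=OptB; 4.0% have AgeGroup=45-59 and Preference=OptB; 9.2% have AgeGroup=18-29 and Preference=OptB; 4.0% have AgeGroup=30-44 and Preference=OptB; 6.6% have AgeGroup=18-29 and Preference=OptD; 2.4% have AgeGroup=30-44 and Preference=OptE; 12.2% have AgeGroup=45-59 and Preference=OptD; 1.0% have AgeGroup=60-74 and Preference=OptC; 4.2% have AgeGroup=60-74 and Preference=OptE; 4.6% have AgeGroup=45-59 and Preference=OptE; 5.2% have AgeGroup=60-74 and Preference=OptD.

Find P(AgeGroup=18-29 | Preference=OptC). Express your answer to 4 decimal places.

0.0515

P(Preference=OptC) = 0.014 + 0.120 + 0.128 + 0.010 = 0.272.
P(AgeGroup=18-29 | Preference=OptC) = 0.014/0.272 = 0.0515.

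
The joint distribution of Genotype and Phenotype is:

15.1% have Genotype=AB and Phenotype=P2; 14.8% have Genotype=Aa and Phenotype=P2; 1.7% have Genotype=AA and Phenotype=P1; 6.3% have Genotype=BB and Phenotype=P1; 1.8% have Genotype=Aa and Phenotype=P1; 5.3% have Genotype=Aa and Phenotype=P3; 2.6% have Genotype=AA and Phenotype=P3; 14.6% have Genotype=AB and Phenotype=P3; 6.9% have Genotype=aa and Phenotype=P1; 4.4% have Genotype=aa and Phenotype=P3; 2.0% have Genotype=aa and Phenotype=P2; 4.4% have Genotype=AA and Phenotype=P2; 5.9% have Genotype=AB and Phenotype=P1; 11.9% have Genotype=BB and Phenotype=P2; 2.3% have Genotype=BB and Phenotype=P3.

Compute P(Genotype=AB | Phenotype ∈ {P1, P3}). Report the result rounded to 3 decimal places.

0.396

P(Phenotype=P1) = 0.017 + 0.018 + 0.069 + 0.059 + 0.063 = 0.226.
P(Phenotype=P3) = 0.026 + 0.053 + 0.044 + 0.146 + 0.023 = 0.292.
P(Phenotype ∈ {P1, P3}) = 0.226 + 0.292 = 0.518; P(Genotype=AB, Phenotype ∈ {P1, P3}) = 0.059 + 0.146 = 0.205.
P(Genotype=AB | Phenotype ∈ {P1, P3}) = 0.205/0.518 = 0.396.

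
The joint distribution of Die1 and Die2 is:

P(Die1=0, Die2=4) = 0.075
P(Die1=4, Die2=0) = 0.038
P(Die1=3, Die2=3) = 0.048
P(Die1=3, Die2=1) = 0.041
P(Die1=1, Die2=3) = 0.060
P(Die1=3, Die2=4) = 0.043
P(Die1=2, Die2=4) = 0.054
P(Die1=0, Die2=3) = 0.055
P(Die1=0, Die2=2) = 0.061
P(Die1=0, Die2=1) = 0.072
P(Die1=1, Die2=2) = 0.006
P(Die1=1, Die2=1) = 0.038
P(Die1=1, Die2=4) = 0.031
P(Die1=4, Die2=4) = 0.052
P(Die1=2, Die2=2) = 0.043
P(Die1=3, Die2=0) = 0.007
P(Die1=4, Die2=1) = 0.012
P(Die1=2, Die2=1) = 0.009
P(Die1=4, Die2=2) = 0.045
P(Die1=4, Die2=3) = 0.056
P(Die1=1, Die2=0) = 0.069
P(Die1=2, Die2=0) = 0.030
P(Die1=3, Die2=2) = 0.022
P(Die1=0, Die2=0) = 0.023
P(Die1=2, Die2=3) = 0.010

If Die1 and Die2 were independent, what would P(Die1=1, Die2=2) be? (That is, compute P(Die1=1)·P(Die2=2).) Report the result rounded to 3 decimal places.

0.036

P(Die1=1) = 0.069 + 0.038 + 0.006 + 0.060 + 0.031 = 0.204.
P(Die2=2) = 0.061 + 0.006 + 0.043 + 0.022 + 0.045 = 0.177.
Product: 0.204 × 0.177 = 0.036.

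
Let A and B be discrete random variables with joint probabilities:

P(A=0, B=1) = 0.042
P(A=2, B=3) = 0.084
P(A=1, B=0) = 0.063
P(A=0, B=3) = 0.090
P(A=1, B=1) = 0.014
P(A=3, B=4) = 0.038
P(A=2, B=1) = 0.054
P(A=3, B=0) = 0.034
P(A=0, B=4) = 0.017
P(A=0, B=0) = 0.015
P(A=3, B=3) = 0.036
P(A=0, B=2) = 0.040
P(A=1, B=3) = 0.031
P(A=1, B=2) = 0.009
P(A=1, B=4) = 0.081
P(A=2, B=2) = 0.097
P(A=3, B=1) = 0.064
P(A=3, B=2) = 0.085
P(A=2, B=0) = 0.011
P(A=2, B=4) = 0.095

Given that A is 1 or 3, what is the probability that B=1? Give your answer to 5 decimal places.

P(A=1) = 0.063 + 0.014 + 0.009 + 0.031 + 0.081 = 0.198.
P(A=3) = 0.034 + 0.064 + 0.085 + 0.036 + 0.038 = 0.257.
P(A ∈ {1, 3}) = 0.198 + 0.257 = 0.455; P(B=1, A ∈ {1, 3}) = 0.014 + 0.064 = 0.078.
P(B=1 | A ∈ {1, 3}) = 0.078/0.455 = 0.17143.

0.17143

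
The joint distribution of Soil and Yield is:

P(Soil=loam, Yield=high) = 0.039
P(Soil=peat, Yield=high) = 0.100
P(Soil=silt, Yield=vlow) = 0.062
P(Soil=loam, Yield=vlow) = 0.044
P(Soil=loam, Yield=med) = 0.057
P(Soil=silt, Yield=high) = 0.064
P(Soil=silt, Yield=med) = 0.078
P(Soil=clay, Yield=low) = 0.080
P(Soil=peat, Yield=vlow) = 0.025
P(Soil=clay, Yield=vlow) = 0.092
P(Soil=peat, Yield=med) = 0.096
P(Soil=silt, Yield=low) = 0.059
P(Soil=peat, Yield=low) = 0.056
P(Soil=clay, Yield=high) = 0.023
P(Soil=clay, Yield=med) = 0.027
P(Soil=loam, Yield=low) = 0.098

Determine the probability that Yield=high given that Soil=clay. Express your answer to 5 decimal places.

P(Soil=clay) = 0.092 + 0.080 + 0.027 + 0.023 = 0.222.
P(Yield=high | Soil=clay) = 0.023/0.222 = 0.10360.

0.10360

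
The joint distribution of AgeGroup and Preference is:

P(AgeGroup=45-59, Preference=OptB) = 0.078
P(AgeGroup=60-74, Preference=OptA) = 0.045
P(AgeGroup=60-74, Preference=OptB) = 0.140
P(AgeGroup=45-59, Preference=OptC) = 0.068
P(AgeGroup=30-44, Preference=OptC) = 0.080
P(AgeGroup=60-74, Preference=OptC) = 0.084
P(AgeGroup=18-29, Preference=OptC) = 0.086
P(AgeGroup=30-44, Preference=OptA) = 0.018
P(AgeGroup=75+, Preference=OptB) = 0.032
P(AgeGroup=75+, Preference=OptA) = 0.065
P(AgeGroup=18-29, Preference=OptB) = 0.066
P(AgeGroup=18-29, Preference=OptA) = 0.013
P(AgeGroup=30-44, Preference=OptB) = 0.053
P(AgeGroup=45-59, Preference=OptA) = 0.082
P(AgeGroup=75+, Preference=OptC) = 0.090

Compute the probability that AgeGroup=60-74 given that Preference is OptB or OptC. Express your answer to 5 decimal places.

0.28829

P(Preference=OptB) = 0.066 + 0.053 + 0.078 + 0.140 + 0.032 = 0.369.
P(Preference=OptC) = 0.086 + 0.080 + 0.068 + 0.084 + 0.090 = 0.408.
P(Preference ∈ {OptB, OptC}) = 0.369 + 0.408 = 0.777; P(AgeGroup=60-74, Preference ∈ {OptB, OptC}) = 0.140 + 0.084 = 0.224.
P(AgeGroup=60-74 | Preference ∈ {OptB, OptC}) = 0.224/0.777 = 0.28829.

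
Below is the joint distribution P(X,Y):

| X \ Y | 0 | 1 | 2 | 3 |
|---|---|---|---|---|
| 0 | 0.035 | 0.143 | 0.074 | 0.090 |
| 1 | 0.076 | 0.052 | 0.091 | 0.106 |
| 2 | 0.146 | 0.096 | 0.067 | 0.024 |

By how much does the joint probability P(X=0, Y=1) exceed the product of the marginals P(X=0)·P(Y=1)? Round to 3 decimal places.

0.043

P(X=0) = 0.035 + 0.143 + 0.074 + 0.090 = 0.342.
P(Y=1) = 0.143 + 0.052 + 0.096 = 0.291.
P(X=0, Y=1) − P(X=0)P(Y=1) = 0.143 − 0.342×0.291 = 0.043.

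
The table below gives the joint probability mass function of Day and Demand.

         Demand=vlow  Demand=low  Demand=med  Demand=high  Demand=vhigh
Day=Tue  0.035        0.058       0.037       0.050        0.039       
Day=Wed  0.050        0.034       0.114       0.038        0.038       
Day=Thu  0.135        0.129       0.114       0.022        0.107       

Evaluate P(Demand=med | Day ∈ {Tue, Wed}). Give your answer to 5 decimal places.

P(Day=Tue) = 0.035 + 0.058 + 0.037 + 0.050 + 0.039 = 0.219.
P(Day=Wed) = 0.050 + 0.034 + 0.114 + 0.038 + 0.038 = 0.274.
P(Day ∈ {Tue, Wed}) = 0.219 + 0.274 = 0.493; P(Demand=med, Day ∈ {Tue, Wed}) = 0.037 + 0.114 = 0.151.
P(Demand=med | Day ∈ {Tue, Wed}) = 0.151/0.493 = 0.30629.

0.30629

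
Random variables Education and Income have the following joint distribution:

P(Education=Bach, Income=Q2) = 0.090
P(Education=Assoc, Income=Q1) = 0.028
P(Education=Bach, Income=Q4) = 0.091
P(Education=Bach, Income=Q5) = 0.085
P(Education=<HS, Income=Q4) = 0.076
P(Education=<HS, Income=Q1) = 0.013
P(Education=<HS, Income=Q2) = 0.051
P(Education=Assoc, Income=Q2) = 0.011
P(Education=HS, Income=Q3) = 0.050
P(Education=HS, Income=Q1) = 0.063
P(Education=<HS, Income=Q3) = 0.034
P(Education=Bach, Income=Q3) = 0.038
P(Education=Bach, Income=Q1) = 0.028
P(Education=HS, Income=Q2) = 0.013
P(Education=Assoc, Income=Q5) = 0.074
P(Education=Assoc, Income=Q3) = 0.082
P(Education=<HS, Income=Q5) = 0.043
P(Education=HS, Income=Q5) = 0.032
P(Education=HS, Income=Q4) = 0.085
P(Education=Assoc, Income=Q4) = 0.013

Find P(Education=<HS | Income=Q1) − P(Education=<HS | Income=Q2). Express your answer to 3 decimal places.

P(Income=Q1) = 0.013 + 0.063 + 0.028 + 0.028 = 0.132; P(Education=<HS | Income=Q1) = 0.013/0.132 = 0.0985.
P(Income=Q2) = 0.051 + 0.013 + 0.011 + 0.090 = 0.165; P(Education=<HS | Income=Q2) = 0.051/0.165 = 0.3091.
Difference = -0.211.

-0.211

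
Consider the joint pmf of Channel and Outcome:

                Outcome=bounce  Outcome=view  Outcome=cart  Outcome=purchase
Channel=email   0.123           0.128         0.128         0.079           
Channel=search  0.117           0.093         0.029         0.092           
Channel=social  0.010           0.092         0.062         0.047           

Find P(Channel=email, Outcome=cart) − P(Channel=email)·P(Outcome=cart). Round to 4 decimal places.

P(Channel=email) = 0.123 + 0.128 + 0.128 + 0.079 = 0.458.
P(Outcome=cart) = 0.128 + 0.029 + 0.062 = 0.219.
P(Channel=email, Outcome=cart) − P(Channel=email)P(Outcome=cart) = 0.128 − 0.458×0.219 = 0.0277.

0.0277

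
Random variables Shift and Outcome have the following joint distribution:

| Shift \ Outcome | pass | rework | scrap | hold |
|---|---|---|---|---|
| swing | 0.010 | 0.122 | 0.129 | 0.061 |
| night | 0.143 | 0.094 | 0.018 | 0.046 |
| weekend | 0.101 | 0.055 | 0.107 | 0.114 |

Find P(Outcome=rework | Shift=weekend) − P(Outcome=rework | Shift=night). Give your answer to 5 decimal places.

P(Shift=weekend) = 0.101 + 0.055 + 0.107 + 0.114 = 0.377; P(Outcome=rework | Shift=weekend) = 0.055/0.377 = 0.145889.
P(Shift=night) = 0.143 + 0.094 + 0.018 + 0.046 = 0.301; P(Outcome=rework | Shift=night) = 0.094/0.301 = 0.312292.
Difference = -0.16640.

-0.16640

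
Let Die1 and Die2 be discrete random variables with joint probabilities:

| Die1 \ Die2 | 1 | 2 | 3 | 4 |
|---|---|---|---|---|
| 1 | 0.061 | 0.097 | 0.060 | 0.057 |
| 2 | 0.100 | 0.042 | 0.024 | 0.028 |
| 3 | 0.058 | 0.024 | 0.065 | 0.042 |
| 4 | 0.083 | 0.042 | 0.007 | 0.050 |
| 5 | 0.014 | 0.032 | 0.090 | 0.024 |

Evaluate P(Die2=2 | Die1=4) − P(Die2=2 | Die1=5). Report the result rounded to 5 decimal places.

0.03077

P(Die1=4) = 0.083 + 0.042 + 0.007 + 0.050 = 0.182; P(Die2=2 | Die1=4) = 0.042/0.182 = 0.230769.
P(Die1=5) = 0.014 + 0.032 + 0.090 + 0.024 = 0.160; P(Die2=2 | Die1=5) = 0.032/0.160 = 0.200000.
Difference = 0.03077.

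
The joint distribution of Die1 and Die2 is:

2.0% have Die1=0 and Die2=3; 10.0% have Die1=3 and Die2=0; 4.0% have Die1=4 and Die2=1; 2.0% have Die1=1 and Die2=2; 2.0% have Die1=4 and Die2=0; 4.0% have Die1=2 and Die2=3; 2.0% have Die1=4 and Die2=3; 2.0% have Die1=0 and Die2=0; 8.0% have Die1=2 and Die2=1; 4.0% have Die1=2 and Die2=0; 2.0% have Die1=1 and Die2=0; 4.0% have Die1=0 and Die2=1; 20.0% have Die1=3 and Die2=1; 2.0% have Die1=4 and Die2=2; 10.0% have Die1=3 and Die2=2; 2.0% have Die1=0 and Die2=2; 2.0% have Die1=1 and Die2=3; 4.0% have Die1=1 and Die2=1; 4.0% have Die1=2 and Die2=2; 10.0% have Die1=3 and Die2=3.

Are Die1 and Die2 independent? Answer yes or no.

Every cell satisfies P(Die1,Die2) = P(Die1)·P(Die2). For instance P(Die1=4) = 0.100, P(Die2=2) = 0.200, and 0.100×0.200 = 0.020 matches the joint entry. So Die1 and Die2 are independent.

yes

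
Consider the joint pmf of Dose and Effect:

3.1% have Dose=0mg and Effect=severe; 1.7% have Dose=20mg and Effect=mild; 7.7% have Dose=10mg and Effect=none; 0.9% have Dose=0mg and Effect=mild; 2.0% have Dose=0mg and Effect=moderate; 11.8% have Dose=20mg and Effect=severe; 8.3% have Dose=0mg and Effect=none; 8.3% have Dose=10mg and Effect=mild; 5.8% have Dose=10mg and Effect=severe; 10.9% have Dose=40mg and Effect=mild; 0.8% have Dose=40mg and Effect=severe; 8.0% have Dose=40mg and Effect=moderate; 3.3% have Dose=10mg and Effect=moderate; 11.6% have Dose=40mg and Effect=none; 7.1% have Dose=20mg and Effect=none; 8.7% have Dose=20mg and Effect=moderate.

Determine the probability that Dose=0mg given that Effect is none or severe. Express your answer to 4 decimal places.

P(Effect=none) = 0.083 + 0.077 + 0.071 + 0.116 = 0.347.
P(Effect=severe) = 0.031 + 0.058 + 0.118 + 0.008 = 0.215.
P(Effect ∈ {none, severe}) = 0.347 + 0.215 = 0.562; P(Dose=0mg, Effect ∈ {none, severe}) = 0.083 + 0.031 = 0.114.
P(Dose=0mg | Effect ∈ {none, severe}) = 0.114/0.562 = 0.2028.

0.2028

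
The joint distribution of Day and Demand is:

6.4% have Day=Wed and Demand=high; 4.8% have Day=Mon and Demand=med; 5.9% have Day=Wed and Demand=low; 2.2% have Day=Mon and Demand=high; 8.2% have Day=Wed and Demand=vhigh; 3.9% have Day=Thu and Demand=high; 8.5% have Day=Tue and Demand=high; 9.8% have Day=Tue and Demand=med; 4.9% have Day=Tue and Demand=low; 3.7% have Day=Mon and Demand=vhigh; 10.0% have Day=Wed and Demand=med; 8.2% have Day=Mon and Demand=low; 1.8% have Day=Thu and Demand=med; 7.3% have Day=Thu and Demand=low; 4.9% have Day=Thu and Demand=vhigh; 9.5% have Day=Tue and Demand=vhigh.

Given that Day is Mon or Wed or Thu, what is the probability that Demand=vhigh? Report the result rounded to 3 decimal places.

P(Day=Mon) = 0.082 + 0.048 + 0.022 + 0.037 = 0.189.
P(Day=Wed) = 0.059 + 0.100 + 0.064 + 0.082 = 0.305.
P(Day=Thu) = 0.073 + 0.018 + 0.039 + 0.049 = 0.179.
P(Day ∈ {Mon, Wed, Thu}) = 0.189 + 0.305 + 0.179 = 0.673; P(Demand=vhigh, Day ∈ {Mon, Wed, Thu}) = 0.037 + 0.082 + 0.049 = 0.168.
P(Demand=vhigh | Day ∈ {Mon, Wed, Thu}) = 0.168/0.673 = 0.250.

0.250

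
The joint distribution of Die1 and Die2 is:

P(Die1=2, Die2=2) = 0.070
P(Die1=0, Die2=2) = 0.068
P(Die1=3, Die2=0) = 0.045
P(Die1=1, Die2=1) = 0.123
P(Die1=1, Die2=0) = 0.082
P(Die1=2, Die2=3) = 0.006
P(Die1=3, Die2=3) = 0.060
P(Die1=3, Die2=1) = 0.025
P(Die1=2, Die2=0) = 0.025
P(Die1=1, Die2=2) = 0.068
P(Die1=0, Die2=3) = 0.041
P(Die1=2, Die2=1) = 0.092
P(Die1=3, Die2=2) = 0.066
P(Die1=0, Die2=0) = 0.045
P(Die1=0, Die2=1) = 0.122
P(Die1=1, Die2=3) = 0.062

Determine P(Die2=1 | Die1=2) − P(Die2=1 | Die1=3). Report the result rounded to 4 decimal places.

0.3491

P(Die1=2) = 0.025 + 0.092 + 0.070 + 0.006 = 0.193; P(Die2=1 | Die1=2) = 0.092/0.193 = 0.47668.
P(Die1=3) = 0.045 + 0.025 + 0.066 + 0.060 = 0.196; P(Die2=1 | Die1=3) = 0.025/0.196 = 0.12755.
Difference = 0.3491.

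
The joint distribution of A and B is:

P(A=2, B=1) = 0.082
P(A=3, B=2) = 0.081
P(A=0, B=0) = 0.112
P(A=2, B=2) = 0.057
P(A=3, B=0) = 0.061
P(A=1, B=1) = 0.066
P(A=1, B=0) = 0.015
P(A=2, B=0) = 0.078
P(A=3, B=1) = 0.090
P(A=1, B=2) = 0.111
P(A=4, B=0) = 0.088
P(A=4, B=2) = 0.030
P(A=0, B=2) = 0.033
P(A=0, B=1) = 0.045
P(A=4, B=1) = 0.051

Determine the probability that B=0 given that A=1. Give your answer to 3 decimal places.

0.078

P(A=1) = 0.015 + 0.066 + 0.111 = 0.192.
P(B=0 | A=1) = 0.015/0.192 = 0.078.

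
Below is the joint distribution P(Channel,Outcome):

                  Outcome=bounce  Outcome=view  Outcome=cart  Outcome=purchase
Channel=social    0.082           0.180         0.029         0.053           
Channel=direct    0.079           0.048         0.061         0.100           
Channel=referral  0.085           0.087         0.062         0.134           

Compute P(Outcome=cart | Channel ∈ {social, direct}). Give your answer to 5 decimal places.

0.14241

P(Channel=social) = 0.082 + 0.180 + 0.029 + 0.053 = 0.344.
P(Channel=direct) = 0.079 + 0.048 + 0.061 + 0.100 = 0.288.
P(Channel ∈ {social, direct}) = 0.344 + 0.288 = 0.632; P(Outcome=cart, Channel ∈ {social, direct}) = 0.029 + 0.061 = 0.090.
P(Outcome=cart | Channel ∈ {social, direct}) = 0.090/0.632 = 0.14241.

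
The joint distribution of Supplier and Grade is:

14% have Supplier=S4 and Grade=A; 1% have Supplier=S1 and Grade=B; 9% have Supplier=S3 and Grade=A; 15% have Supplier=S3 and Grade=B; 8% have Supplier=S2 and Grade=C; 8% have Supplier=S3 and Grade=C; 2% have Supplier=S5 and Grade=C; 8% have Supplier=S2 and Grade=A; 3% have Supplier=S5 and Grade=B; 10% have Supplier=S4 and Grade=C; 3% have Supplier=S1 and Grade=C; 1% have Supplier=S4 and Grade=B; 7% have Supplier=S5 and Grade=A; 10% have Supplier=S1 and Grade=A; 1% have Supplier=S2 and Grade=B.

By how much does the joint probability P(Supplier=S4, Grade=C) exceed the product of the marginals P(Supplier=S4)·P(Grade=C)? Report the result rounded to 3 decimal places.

P(Supplier=S4) = 0.14 + 0.01 + 0.10 = 0.25.
P(Grade=C) = 0.03 + 0.08 + 0.08 + 0.10 + 0.02 = 0.31.
P(Supplier=S4, Grade=C) − P(Supplier=S4)P(Grade=C) = 0.10 − 0.25×0.31 = 0.023.

0.023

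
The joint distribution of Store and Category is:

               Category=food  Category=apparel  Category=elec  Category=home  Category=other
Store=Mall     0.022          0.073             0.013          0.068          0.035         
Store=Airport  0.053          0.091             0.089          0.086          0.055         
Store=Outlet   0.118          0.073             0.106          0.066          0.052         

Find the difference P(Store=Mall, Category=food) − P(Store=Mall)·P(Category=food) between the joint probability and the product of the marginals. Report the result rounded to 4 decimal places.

P(Store=Mall) = 0.022 + 0.073 + 0.013 + 0.068 + 0.035 = 0.211.
P(Category=food) = 0.022 + 0.053 + 0.118 = 0.193.
P(Store=Mall, Category=food) − P(Store=Mall)P(Category=food) = 0.022 − 0.211×0.193 = -0.0187.

-0.0187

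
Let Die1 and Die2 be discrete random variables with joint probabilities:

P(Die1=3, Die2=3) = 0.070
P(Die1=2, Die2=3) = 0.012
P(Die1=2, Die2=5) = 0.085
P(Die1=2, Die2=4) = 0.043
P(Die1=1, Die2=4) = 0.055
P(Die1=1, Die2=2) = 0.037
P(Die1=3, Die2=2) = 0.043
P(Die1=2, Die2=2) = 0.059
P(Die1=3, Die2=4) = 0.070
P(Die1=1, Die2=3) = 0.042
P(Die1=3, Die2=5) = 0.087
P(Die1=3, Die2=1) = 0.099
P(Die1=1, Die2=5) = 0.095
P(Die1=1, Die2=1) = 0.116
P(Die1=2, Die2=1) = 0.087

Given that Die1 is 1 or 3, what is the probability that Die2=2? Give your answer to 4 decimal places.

P(Die1=1) = 0.116 + 0.037 + 0.042 + 0.055 + 0.095 = 0.345.
P(Die1=3) = 0.099 + 0.043 + 0.070 + 0.070 + 0.087 = 0.369.
P(Die1 ∈ {1, 3}) = 0.345 + 0.369 = 0.714; P(Die2=2, Die1 ∈ {1, 3}) = 0.037 + 0.043 = 0.080.
P(Die2=2 | Die1 ∈ {1, 3}) = 0.080/0.714 = 0.1120.

0.1120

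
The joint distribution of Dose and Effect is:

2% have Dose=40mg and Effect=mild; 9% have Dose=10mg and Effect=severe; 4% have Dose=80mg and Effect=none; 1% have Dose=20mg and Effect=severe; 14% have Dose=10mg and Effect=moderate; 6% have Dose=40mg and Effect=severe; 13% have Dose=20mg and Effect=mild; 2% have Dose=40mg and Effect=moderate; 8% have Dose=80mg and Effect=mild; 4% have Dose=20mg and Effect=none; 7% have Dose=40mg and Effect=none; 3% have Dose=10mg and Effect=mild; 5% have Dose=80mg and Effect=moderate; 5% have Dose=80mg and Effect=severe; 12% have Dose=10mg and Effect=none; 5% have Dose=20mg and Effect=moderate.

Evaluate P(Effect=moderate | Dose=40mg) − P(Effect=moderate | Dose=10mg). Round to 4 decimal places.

P(Dose=40mg) = 0.07 + 0.02 + 0.02 + 0.06 = 0.17; P(Effect=moderate | Dose=40mg) = 0.02/0.17 = 0.11765.
P(Dose=10mg) = 0.12 + 0.03 + 0.14 + 0.09 = 0.38; P(Effect=moderate | Dose=10mg) = 0.14/0.38 = 0.36842.
Difference = -0.2508.

-0.2508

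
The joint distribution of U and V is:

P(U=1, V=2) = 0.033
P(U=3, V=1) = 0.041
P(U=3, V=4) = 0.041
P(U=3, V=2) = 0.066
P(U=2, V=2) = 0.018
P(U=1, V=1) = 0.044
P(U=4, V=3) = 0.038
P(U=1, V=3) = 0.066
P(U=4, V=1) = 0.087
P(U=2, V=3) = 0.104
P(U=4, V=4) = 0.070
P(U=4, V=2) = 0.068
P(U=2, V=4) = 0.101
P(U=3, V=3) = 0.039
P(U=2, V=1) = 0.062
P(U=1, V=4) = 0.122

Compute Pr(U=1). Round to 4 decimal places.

P(U=1) = 0.044 + 0.033 + 0.066 + 0.122 = 0.265.

0.2650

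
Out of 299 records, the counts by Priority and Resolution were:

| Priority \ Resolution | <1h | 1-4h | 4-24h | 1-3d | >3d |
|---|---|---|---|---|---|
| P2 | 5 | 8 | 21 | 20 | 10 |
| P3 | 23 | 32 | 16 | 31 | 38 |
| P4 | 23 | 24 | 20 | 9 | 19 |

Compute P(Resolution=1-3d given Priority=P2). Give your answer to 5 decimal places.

0.31250

Total with Priority=P2: 5 + 8 + 21 + 20 + 10 = 64.
P(Resolution=1-3d | Priority=P2) = 20/64 = 0.31250.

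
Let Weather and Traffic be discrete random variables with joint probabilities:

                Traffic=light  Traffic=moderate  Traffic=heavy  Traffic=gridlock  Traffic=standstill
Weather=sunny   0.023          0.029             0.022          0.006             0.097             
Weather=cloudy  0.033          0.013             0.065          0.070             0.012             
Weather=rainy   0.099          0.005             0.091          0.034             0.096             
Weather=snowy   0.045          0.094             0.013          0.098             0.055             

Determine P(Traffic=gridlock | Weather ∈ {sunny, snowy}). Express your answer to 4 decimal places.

0.2158

P(Weather=sunny) = 0.023 + 0.029 + 0.022 + 0.006 + 0.097 = 0.177.
P(Weather=snowy) = 0.045 + 0.094 + 0.013 + 0.098 + 0.055 = 0.305.
P(Weather ∈ {sunny, snowy}) = 0.177 + 0.305 = 0.482; P(Traffic=gridlock, Weather ∈ {sunny, snowy}) = 0.006 + 0.098 = 0.104.
P(Traffic=gridlock | Weather ∈ {sunny, snowy}) = 0.104/0.482 = 0.2158.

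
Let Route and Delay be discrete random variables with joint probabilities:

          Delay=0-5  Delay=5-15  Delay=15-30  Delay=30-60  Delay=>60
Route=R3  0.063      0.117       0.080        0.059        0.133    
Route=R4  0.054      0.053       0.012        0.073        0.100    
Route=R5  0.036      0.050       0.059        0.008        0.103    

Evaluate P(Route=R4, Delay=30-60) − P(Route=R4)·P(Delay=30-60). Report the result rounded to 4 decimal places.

P(Route=R4) = 0.054 + 0.053 + 0.012 + 0.073 + 0.100 = 0.292.
P(Delay=30-60) = 0.059 + 0.073 + 0.008 = 0.140.
P(Route=R4, Delay=30-60) − P(Route=R4)P(Delay=30-60) = 0.073 − 0.292×0.140 = 0.0321.

0.0321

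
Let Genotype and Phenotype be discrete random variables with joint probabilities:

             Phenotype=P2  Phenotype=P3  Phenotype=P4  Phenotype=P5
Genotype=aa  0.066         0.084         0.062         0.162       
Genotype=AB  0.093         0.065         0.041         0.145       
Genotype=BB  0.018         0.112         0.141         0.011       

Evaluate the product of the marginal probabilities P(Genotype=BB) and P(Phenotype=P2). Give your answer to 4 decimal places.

P(Genotype=BB) = 0.018 + 0.112 + 0.141 + 0.011 = 0.282.
P(Phenotype=P2) = 0.066 + 0.093 + 0.018 = 0.177.
Product: 0.282 × 0.177 = 0.0499.

0.0499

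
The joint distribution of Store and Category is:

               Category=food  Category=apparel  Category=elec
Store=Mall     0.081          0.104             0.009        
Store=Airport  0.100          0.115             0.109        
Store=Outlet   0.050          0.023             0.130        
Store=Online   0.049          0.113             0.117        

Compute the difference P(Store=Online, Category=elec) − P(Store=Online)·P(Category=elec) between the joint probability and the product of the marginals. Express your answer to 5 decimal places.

0.01517

P(Store=Online) = 0.049 + 0.113 + 0.117 = 0.279.
P(Category=elec) = 0.009 + 0.109 + 0.130 + 0.117 = 0.365.
P(Store=Online, Category=elec) − P(Store=Online)P(Category=elec) = 0.117 − 0.279×0.365 = 0.01517.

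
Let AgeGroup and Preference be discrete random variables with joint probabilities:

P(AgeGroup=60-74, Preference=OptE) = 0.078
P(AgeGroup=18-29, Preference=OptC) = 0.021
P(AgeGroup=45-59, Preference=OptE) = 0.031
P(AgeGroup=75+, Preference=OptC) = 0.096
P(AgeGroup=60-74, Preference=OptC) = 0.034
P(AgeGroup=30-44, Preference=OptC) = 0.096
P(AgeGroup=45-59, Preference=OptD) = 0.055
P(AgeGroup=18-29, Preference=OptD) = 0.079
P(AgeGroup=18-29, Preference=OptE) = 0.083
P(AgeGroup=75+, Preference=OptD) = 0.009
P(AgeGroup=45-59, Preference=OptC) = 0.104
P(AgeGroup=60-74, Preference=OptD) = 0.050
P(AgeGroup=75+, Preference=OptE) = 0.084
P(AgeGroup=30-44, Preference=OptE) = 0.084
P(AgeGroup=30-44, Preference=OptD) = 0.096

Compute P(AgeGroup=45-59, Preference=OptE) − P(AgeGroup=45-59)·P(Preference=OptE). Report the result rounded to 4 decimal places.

P(AgeGroup=45-59) = 0.104 + 0.055 + 0.031 = 0.190.
P(Preference=OptE) = 0.083 + 0.084 + 0.031 + 0.078 + 0.084 = 0.360.
P(AgeGroup=45-59, Preference=OptE) − P(AgeGroup=45-59)P(Preference=OptE) = 0.031 − 0.190×0.360 = -0.0374.

-0.0374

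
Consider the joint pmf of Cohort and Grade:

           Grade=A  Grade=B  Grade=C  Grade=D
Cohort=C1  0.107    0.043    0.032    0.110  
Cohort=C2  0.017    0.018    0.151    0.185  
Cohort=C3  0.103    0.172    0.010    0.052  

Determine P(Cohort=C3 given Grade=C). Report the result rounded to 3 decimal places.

P(Grade=C) = 0.032 + 0.151 + 0.010 = 0.193.
P(Cohort=C3 | Grade=C) = 0.010/0.193 = 0.052.

0.052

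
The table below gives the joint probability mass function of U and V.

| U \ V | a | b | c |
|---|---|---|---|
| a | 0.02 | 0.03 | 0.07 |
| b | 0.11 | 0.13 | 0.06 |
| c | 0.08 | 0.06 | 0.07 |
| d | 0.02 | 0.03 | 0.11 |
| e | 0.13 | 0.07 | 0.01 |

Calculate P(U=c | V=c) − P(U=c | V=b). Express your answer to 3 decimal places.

0.031

P(V=c) = 0.07 + 0.06 + 0.07 + 0.11 + 0.01 = 0.32; P(U=c | V=c) = 0.07/0.32 = 0.2188.
P(V=b) = 0.03 + 0.13 + 0.06 + 0.03 + 0.07 = 0.32; P(U=c | V=b) = 0.06/0.32 = 0.1875.
Difference = 0.031.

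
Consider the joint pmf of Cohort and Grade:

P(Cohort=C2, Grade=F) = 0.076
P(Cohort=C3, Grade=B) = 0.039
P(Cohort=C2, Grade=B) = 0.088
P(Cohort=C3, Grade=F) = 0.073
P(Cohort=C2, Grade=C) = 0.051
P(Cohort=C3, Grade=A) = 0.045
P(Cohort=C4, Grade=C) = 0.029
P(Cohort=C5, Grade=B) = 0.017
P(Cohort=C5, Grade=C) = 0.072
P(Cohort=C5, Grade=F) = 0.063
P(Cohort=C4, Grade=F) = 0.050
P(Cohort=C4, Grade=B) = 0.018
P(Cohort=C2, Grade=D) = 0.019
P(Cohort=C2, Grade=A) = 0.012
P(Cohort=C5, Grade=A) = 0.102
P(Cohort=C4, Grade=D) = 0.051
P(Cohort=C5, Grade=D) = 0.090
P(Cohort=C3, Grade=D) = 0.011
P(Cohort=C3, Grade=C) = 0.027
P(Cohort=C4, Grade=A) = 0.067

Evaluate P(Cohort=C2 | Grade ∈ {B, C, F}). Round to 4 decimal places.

P(Grade=B) = 0.088 + 0.039 + 0.018 + 0.017 = 0.162.
P(Grade=C) = 0.051 + 0.027 + 0.029 + 0.072 = 0.179.
P(Grade=F) = 0.076 + 0.073 + 0.050 + 0.063 = 0.262.
P(Grade ∈ {B, C, F}) = 0.162 + 0.179 + 0.262 = 0.603; P(Cohort=C2, Grade ∈ {B, C, F}) = 0.088 + 0.051 + 0.076 = 0.215.
P(Cohort=C2 | Grade ∈ {B, C, F}) = 0.215/0.603 = 0.3566.

0.3566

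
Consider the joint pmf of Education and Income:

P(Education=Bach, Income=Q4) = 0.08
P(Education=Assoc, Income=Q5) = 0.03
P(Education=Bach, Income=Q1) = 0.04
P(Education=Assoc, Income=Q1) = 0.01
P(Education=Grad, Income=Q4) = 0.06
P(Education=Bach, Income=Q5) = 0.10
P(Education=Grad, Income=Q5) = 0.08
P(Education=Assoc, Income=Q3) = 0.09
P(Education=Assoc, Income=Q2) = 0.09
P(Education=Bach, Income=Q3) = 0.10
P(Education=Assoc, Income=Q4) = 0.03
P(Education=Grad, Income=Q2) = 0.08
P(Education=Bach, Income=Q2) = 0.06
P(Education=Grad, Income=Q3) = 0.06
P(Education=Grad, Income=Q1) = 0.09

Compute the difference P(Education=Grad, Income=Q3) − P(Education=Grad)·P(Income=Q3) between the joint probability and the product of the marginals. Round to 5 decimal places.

P(Education=Grad) = 0.09 + 0.08 + 0.06 + 0.06 + 0.08 = 0.37.
P(Income=Q3) = 0.09 + 0.10 + 0.06 = 0.25.
P(Education=Grad, Income=Q3) − P(Education=Grad)P(Income=Q3) = 0.06 − 0.37×0.25 = -0.03250.

-0.03250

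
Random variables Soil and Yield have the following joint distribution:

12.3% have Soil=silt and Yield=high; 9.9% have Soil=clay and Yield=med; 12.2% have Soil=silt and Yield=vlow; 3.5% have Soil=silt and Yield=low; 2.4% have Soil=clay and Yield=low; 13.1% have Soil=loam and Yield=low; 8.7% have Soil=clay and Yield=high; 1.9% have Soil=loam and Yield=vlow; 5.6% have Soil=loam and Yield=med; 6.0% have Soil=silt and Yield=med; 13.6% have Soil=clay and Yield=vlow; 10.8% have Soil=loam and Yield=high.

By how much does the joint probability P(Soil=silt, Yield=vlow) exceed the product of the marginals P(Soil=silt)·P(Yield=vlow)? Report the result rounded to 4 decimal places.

P(Soil=silt) = 0.122 + 0.035 + 0.060 + 0.123 = 0.340.
P(Yield=vlow) = 0.019 + 0.136 + 0.122 = 0.277.
P(Soil=silt, Yield=vlow) − P(Soil=silt)P(Yield=vlow) = 0.122 − 0.340×0.277 = 0.0278.

0.0278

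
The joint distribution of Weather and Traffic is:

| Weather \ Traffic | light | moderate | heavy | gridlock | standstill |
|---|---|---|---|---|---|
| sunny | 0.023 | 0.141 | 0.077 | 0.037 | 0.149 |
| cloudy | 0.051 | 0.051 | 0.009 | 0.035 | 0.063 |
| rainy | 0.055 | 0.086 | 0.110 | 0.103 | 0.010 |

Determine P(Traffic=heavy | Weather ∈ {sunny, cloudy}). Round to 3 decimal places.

0.135

P(Weather=sunny) = 0.023 + 0.141 + 0.077 + 0.037 + 0.149 = 0.427.
P(Weather=cloudy) = 0.051 + 0.051 + 0.009 + 0.035 + 0.063 = 0.209.
P(Weather ∈ {sunny, cloudy}) = 0.427 + 0.209 = 0.636; P(Traffic=heavy, Weather ∈ {sunny, cloudy}) = 0.077 + 0.009 = 0.086.
P(Traffic=heavy | Weather ∈ {sunny, cloudy}) = 0.086/0.636 = 0.135.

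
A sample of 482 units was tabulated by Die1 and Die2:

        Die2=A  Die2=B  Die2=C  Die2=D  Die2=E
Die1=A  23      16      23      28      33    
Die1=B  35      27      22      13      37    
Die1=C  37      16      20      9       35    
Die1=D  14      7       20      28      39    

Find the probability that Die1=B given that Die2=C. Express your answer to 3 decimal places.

0.259

Total with Die2=C: 23 + 22 + 20 + 20 = 85.
P(Die1=B | Die2=C) = 22/85 = 0.259.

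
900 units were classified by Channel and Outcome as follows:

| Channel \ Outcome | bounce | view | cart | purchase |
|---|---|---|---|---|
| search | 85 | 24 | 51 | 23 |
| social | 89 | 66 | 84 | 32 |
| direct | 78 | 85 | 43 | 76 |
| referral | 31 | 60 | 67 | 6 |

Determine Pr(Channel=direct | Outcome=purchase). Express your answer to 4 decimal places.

0.5547

Total with Outcome=purchase: 23 + 32 + 76 + 6 = 137.
P(Channel=direct | Outcome=purchase) = 76/137 = 0.5547.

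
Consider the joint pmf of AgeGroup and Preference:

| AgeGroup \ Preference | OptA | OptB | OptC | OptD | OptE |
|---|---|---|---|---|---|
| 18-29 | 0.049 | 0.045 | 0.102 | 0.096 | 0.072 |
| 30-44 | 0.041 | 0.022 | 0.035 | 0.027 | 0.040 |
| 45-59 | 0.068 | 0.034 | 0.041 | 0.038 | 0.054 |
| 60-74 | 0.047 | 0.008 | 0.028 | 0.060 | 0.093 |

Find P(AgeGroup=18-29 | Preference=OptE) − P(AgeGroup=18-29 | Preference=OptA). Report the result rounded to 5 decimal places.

0.03897

P(Preference=OptE) = 0.072 + 0.040 + 0.054 + 0.093 = 0.259; P(AgeGroup=18-29 | Preference=OptE) = 0.072/0.259 = 0.277992.
P(Preference=OptA) = 0.049 + 0.041 + 0.068 + 0.047 = 0.205; P(AgeGroup=18-29 | Preference=OptA) = 0.049/0.205 = 0.239024.
Difference = 0.03897.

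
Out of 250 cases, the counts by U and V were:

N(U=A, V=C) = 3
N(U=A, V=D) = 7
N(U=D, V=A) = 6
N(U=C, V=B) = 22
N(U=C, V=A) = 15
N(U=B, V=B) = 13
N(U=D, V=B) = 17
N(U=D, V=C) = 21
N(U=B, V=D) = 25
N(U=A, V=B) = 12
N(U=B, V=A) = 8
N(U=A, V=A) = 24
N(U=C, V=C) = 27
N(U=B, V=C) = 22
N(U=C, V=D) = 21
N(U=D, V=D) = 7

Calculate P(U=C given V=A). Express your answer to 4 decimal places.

Total with V=A: 24 + 8 + 15 + 6 = 53.
P(U=C | V=A) = 15/53 = 0.2830.

0.2830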